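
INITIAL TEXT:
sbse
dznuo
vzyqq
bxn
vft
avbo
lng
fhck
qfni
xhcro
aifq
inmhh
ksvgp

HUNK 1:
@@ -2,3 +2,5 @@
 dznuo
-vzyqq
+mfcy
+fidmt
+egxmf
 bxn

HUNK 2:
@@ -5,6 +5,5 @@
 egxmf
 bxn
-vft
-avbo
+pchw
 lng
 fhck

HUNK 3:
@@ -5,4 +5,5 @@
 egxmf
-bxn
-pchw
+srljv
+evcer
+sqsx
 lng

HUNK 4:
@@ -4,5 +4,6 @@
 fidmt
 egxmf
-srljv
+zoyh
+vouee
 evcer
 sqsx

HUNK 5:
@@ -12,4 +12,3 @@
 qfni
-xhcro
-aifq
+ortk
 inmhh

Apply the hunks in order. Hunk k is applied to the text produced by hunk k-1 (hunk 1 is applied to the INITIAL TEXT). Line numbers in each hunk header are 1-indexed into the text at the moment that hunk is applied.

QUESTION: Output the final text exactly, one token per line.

Answer: sbse
dznuo
mfcy
fidmt
egxmf
zoyh
vouee
evcer
sqsx
lng
fhck
qfni
ortk
inmhh
ksvgp

Derivation:
Hunk 1: at line 2 remove [vzyqq] add [mfcy,fidmt,egxmf] -> 15 lines: sbse dznuo mfcy fidmt egxmf bxn vft avbo lng fhck qfni xhcro aifq inmhh ksvgp
Hunk 2: at line 5 remove [vft,avbo] add [pchw] -> 14 lines: sbse dznuo mfcy fidmt egxmf bxn pchw lng fhck qfni xhcro aifq inmhh ksvgp
Hunk 3: at line 5 remove [bxn,pchw] add [srljv,evcer,sqsx] -> 15 lines: sbse dznuo mfcy fidmt egxmf srljv evcer sqsx lng fhck qfni xhcro aifq inmhh ksvgp
Hunk 4: at line 4 remove [srljv] add [zoyh,vouee] -> 16 lines: sbse dznuo mfcy fidmt egxmf zoyh vouee evcer sqsx lng fhck qfni xhcro aifq inmhh ksvgp
Hunk 5: at line 12 remove [xhcro,aifq] add [ortk] -> 15 lines: sbse dznuo mfcy fidmt egxmf zoyh vouee evcer sqsx lng fhck qfni ortk inmhh ksvgp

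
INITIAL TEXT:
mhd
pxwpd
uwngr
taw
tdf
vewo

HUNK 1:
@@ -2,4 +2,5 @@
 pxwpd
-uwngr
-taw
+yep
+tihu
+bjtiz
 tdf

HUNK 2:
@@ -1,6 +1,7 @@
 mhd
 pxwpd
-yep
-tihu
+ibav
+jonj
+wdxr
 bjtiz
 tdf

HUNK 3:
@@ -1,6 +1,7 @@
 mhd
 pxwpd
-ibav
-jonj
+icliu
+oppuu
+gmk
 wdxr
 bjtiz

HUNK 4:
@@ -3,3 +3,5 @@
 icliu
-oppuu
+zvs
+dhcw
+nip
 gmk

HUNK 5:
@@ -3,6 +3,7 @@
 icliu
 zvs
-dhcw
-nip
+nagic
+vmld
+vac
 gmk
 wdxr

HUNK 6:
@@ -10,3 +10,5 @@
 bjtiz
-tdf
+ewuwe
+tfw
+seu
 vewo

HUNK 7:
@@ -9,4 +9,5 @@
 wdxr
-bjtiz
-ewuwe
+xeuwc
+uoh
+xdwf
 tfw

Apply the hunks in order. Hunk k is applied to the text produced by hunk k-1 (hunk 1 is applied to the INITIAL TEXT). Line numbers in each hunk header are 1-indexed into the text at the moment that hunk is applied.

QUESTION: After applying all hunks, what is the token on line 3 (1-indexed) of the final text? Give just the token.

Answer: icliu

Derivation:
Hunk 1: at line 2 remove [uwngr,taw] add [yep,tihu,bjtiz] -> 7 lines: mhd pxwpd yep tihu bjtiz tdf vewo
Hunk 2: at line 1 remove [yep,tihu] add [ibav,jonj,wdxr] -> 8 lines: mhd pxwpd ibav jonj wdxr bjtiz tdf vewo
Hunk 3: at line 1 remove [ibav,jonj] add [icliu,oppuu,gmk] -> 9 lines: mhd pxwpd icliu oppuu gmk wdxr bjtiz tdf vewo
Hunk 4: at line 3 remove [oppuu] add [zvs,dhcw,nip] -> 11 lines: mhd pxwpd icliu zvs dhcw nip gmk wdxr bjtiz tdf vewo
Hunk 5: at line 3 remove [dhcw,nip] add [nagic,vmld,vac] -> 12 lines: mhd pxwpd icliu zvs nagic vmld vac gmk wdxr bjtiz tdf vewo
Hunk 6: at line 10 remove [tdf] add [ewuwe,tfw,seu] -> 14 lines: mhd pxwpd icliu zvs nagic vmld vac gmk wdxr bjtiz ewuwe tfw seu vewo
Hunk 7: at line 9 remove [bjtiz,ewuwe] add [xeuwc,uoh,xdwf] -> 15 lines: mhd pxwpd icliu zvs nagic vmld vac gmk wdxr xeuwc uoh xdwf tfw seu vewo
Final line 3: icliu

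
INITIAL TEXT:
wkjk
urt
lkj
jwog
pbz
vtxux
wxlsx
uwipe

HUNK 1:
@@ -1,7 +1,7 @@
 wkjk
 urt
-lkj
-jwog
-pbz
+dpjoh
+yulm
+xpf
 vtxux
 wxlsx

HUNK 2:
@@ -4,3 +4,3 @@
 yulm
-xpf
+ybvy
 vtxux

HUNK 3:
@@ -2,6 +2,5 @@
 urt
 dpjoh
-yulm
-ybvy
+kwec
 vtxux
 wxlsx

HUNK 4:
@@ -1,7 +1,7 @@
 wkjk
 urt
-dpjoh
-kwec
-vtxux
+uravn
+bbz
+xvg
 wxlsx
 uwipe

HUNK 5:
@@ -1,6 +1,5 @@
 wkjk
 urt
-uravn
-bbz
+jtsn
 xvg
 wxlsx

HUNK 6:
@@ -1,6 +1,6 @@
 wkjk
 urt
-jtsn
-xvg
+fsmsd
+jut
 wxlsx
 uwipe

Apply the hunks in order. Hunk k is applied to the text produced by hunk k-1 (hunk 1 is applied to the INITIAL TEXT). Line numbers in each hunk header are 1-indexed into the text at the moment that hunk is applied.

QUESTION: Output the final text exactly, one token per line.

Hunk 1: at line 1 remove [lkj,jwog,pbz] add [dpjoh,yulm,xpf] -> 8 lines: wkjk urt dpjoh yulm xpf vtxux wxlsx uwipe
Hunk 2: at line 4 remove [xpf] add [ybvy] -> 8 lines: wkjk urt dpjoh yulm ybvy vtxux wxlsx uwipe
Hunk 3: at line 2 remove [yulm,ybvy] add [kwec] -> 7 lines: wkjk urt dpjoh kwec vtxux wxlsx uwipe
Hunk 4: at line 1 remove [dpjoh,kwec,vtxux] add [uravn,bbz,xvg] -> 7 lines: wkjk urt uravn bbz xvg wxlsx uwipe
Hunk 5: at line 1 remove [uravn,bbz] add [jtsn] -> 6 lines: wkjk urt jtsn xvg wxlsx uwipe
Hunk 6: at line 1 remove [jtsn,xvg] add [fsmsd,jut] -> 6 lines: wkjk urt fsmsd jut wxlsx uwipe

Answer: wkjk
urt
fsmsd
jut
wxlsx
uwipe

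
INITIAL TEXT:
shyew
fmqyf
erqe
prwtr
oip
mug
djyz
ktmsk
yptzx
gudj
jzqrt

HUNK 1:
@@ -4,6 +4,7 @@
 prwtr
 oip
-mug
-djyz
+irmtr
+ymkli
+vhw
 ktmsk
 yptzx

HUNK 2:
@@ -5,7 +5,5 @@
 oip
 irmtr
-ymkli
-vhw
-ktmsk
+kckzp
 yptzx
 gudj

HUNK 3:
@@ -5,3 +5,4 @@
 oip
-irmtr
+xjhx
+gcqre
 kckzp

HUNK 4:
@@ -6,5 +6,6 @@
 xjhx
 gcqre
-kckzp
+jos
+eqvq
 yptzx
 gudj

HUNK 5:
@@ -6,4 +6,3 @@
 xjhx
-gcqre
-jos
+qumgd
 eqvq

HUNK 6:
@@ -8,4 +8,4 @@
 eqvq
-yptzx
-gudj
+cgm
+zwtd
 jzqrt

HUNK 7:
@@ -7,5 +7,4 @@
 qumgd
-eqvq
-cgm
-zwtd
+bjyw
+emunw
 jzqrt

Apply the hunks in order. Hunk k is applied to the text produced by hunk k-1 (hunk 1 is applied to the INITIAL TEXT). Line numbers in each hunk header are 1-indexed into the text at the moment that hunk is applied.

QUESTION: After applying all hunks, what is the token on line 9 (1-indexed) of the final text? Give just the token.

Hunk 1: at line 4 remove [mug,djyz] add [irmtr,ymkli,vhw] -> 12 lines: shyew fmqyf erqe prwtr oip irmtr ymkli vhw ktmsk yptzx gudj jzqrt
Hunk 2: at line 5 remove [ymkli,vhw,ktmsk] add [kckzp] -> 10 lines: shyew fmqyf erqe prwtr oip irmtr kckzp yptzx gudj jzqrt
Hunk 3: at line 5 remove [irmtr] add [xjhx,gcqre] -> 11 lines: shyew fmqyf erqe prwtr oip xjhx gcqre kckzp yptzx gudj jzqrt
Hunk 4: at line 6 remove [kckzp] add [jos,eqvq] -> 12 lines: shyew fmqyf erqe prwtr oip xjhx gcqre jos eqvq yptzx gudj jzqrt
Hunk 5: at line 6 remove [gcqre,jos] add [qumgd] -> 11 lines: shyew fmqyf erqe prwtr oip xjhx qumgd eqvq yptzx gudj jzqrt
Hunk 6: at line 8 remove [yptzx,gudj] add [cgm,zwtd] -> 11 lines: shyew fmqyf erqe prwtr oip xjhx qumgd eqvq cgm zwtd jzqrt
Hunk 7: at line 7 remove [eqvq,cgm,zwtd] add [bjyw,emunw] -> 10 lines: shyew fmqyf erqe prwtr oip xjhx qumgd bjyw emunw jzqrt
Final line 9: emunw

Answer: emunw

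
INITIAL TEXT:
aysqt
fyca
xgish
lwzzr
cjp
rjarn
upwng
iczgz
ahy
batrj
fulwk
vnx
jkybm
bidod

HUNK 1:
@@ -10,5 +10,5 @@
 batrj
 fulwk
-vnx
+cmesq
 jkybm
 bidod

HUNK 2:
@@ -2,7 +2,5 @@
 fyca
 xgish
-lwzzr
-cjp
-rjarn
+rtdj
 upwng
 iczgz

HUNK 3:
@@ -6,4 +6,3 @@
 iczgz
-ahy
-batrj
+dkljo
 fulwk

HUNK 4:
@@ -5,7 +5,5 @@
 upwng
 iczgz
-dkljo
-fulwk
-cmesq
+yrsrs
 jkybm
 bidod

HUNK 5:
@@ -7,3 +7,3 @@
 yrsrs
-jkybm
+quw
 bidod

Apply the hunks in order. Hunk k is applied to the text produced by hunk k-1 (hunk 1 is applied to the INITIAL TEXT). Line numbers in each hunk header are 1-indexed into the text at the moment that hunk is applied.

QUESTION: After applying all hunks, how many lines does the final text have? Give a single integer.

Answer: 9

Derivation:
Hunk 1: at line 10 remove [vnx] add [cmesq] -> 14 lines: aysqt fyca xgish lwzzr cjp rjarn upwng iczgz ahy batrj fulwk cmesq jkybm bidod
Hunk 2: at line 2 remove [lwzzr,cjp,rjarn] add [rtdj] -> 12 lines: aysqt fyca xgish rtdj upwng iczgz ahy batrj fulwk cmesq jkybm bidod
Hunk 3: at line 6 remove [ahy,batrj] add [dkljo] -> 11 lines: aysqt fyca xgish rtdj upwng iczgz dkljo fulwk cmesq jkybm bidod
Hunk 4: at line 5 remove [dkljo,fulwk,cmesq] add [yrsrs] -> 9 lines: aysqt fyca xgish rtdj upwng iczgz yrsrs jkybm bidod
Hunk 5: at line 7 remove [jkybm] add [quw] -> 9 lines: aysqt fyca xgish rtdj upwng iczgz yrsrs quw bidod
Final line count: 9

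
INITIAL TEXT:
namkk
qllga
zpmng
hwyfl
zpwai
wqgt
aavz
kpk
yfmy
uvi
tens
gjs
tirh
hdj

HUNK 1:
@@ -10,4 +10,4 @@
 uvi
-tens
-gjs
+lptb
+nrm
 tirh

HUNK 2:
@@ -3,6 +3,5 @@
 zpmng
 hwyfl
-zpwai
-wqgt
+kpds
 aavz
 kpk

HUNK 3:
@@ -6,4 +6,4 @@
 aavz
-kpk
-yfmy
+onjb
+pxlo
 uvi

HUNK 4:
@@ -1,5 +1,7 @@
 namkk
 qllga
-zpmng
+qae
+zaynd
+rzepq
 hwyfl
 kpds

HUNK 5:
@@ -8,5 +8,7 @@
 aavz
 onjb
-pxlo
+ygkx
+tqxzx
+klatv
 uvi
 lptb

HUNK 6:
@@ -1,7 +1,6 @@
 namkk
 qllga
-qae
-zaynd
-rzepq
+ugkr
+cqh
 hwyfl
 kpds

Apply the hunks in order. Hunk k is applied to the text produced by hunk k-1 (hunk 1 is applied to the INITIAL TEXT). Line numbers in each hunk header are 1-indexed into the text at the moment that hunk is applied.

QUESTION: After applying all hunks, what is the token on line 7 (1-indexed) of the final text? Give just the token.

Hunk 1: at line 10 remove [tens,gjs] add [lptb,nrm] -> 14 lines: namkk qllga zpmng hwyfl zpwai wqgt aavz kpk yfmy uvi lptb nrm tirh hdj
Hunk 2: at line 3 remove [zpwai,wqgt] add [kpds] -> 13 lines: namkk qllga zpmng hwyfl kpds aavz kpk yfmy uvi lptb nrm tirh hdj
Hunk 3: at line 6 remove [kpk,yfmy] add [onjb,pxlo] -> 13 lines: namkk qllga zpmng hwyfl kpds aavz onjb pxlo uvi lptb nrm tirh hdj
Hunk 4: at line 1 remove [zpmng] add [qae,zaynd,rzepq] -> 15 lines: namkk qllga qae zaynd rzepq hwyfl kpds aavz onjb pxlo uvi lptb nrm tirh hdj
Hunk 5: at line 8 remove [pxlo] add [ygkx,tqxzx,klatv] -> 17 lines: namkk qllga qae zaynd rzepq hwyfl kpds aavz onjb ygkx tqxzx klatv uvi lptb nrm tirh hdj
Hunk 6: at line 1 remove [qae,zaynd,rzepq] add [ugkr,cqh] -> 16 lines: namkk qllga ugkr cqh hwyfl kpds aavz onjb ygkx tqxzx klatv uvi lptb nrm tirh hdj
Final line 7: aavz

Answer: aavz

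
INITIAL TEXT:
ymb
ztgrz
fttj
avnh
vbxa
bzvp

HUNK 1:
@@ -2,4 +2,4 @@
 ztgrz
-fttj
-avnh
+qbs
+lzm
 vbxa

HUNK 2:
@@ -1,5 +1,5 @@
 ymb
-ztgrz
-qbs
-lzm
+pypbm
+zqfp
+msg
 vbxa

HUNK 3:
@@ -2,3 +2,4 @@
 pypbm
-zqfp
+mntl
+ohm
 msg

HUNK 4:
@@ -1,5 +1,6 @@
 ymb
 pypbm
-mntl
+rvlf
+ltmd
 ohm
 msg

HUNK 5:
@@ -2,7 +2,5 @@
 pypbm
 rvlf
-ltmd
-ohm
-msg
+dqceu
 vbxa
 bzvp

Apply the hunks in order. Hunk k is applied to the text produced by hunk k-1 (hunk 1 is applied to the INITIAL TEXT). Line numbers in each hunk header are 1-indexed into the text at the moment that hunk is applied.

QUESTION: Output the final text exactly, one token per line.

Hunk 1: at line 2 remove [fttj,avnh] add [qbs,lzm] -> 6 lines: ymb ztgrz qbs lzm vbxa bzvp
Hunk 2: at line 1 remove [ztgrz,qbs,lzm] add [pypbm,zqfp,msg] -> 6 lines: ymb pypbm zqfp msg vbxa bzvp
Hunk 3: at line 2 remove [zqfp] add [mntl,ohm] -> 7 lines: ymb pypbm mntl ohm msg vbxa bzvp
Hunk 4: at line 1 remove [mntl] add [rvlf,ltmd] -> 8 lines: ymb pypbm rvlf ltmd ohm msg vbxa bzvp
Hunk 5: at line 2 remove [ltmd,ohm,msg] add [dqceu] -> 6 lines: ymb pypbm rvlf dqceu vbxa bzvp

Answer: ymb
pypbm
rvlf
dqceu
vbxa
bzvp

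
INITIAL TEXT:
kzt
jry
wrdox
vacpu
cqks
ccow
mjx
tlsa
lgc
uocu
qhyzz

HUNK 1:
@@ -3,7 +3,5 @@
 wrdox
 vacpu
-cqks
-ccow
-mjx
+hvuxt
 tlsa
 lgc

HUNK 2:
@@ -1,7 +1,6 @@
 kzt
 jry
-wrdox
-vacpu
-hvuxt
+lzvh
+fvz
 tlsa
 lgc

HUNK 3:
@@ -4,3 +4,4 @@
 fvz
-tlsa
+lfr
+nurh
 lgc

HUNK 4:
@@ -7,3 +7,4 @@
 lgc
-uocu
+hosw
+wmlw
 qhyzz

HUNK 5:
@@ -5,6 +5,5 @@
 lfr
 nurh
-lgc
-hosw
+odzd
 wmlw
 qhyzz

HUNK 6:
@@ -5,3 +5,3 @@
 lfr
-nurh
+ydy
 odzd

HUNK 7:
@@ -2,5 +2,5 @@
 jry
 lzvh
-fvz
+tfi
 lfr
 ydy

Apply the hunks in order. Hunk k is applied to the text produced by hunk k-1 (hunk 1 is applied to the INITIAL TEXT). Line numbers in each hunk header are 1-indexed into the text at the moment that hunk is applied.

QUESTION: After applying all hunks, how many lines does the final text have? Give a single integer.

Answer: 9

Derivation:
Hunk 1: at line 3 remove [cqks,ccow,mjx] add [hvuxt] -> 9 lines: kzt jry wrdox vacpu hvuxt tlsa lgc uocu qhyzz
Hunk 2: at line 1 remove [wrdox,vacpu,hvuxt] add [lzvh,fvz] -> 8 lines: kzt jry lzvh fvz tlsa lgc uocu qhyzz
Hunk 3: at line 4 remove [tlsa] add [lfr,nurh] -> 9 lines: kzt jry lzvh fvz lfr nurh lgc uocu qhyzz
Hunk 4: at line 7 remove [uocu] add [hosw,wmlw] -> 10 lines: kzt jry lzvh fvz lfr nurh lgc hosw wmlw qhyzz
Hunk 5: at line 5 remove [lgc,hosw] add [odzd] -> 9 lines: kzt jry lzvh fvz lfr nurh odzd wmlw qhyzz
Hunk 6: at line 5 remove [nurh] add [ydy] -> 9 lines: kzt jry lzvh fvz lfr ydy odzd wmlw qhyzz
Hunk 7: at line 2 remove [fvz] add [tfi] -> 9 lines: kzt jry lzvh tfi lfr ydy odzd wmlw qhyzz
Final line count: 9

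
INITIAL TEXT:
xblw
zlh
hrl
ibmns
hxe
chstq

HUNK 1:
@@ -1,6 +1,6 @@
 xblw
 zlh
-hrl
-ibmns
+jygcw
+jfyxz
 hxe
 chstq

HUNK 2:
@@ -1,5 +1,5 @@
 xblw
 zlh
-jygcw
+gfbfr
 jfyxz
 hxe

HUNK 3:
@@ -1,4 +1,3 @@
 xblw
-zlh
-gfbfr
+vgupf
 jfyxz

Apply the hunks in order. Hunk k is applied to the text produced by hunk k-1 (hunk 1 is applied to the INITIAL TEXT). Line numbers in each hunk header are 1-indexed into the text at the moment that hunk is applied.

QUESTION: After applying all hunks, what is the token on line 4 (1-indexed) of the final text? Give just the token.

Answer: hxe

Derivation:
Hunk 1: at line 1 remove [hrl,ibmns] add [jygcw,jfyxz] -> 6 lines: xblw zlh jygcw jfyxz hxe chstq
Hunk 2: at line 1 remove [jygcw] add [gfbfr] -> 6 lines: xblw zlh gfbfr jfyxz hxe chstq
Hunk 3: at line 1 remove [zlh,gfbfr] add [vgupf] -> 5 lines: xblw vgupf jfyxz hxe chstq
Final line 4: hxe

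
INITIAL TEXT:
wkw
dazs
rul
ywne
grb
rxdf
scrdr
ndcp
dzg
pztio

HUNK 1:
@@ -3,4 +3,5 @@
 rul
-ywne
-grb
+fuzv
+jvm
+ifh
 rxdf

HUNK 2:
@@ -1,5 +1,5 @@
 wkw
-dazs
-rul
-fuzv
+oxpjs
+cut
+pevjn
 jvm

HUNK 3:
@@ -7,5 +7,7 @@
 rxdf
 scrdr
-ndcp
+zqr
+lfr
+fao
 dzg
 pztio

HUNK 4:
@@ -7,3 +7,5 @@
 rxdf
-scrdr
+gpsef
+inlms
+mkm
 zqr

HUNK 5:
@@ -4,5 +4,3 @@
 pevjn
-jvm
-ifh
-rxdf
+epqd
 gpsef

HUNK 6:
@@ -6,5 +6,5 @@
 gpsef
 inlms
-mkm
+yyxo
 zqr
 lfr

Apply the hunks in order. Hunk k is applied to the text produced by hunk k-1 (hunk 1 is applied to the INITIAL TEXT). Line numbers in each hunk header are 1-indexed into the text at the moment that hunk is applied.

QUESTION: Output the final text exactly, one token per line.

Hunk 1: at line 3 remove [ywne,grb] add [fuzv,jvm,ifh] -> 11 lines: wkw dazs rul fuzv jvm ifh rxdf scrdr ndcp dzg pztio
Hunk 2: at line 1 remove [dazs,rul,fuzv] add [oxpjs,cut,pevjn] -> 11 lines: wkw oxpjs cut pevjn jvm ifh rxdf scrdr ndcp dzg pztio
Hunk 3: at line 7 remove [ndcp] add [zqr,lfr,fao] -> 13 lines: wkw oxpjs cut pevjn jvm ifh rxdf scrdr zqr lfr fao dzg pztio
Hunk 4: at line 7 remove [scrdr] add [gpsef,inlms,mkm] -> 15 lines: wkw oxpjs cut pevjn jvm ifh rxdf gpsef inlms mkm zqr lfr fao dzg pztio
Hunk 5: at line 4 remove [jvm,ifh,rxdf] add [epqd] -> 13 lines: wkw oxpjs cut pevjn epqd gpsef inlms mkm zqr lfr fao dzg pztio
Hunk 6: at line 6 remove [mkm] add [yyxo] -> 13 lines: wkw oxpjs cut pevjn epqd gpsef inlms yyxo zqr lfr fao dzg pztio

Answer: wkw
oxpjs
cut
pevjn
epqd
gpsef
inlms
yyxo
zqr
lfr
fao
dzg
pztio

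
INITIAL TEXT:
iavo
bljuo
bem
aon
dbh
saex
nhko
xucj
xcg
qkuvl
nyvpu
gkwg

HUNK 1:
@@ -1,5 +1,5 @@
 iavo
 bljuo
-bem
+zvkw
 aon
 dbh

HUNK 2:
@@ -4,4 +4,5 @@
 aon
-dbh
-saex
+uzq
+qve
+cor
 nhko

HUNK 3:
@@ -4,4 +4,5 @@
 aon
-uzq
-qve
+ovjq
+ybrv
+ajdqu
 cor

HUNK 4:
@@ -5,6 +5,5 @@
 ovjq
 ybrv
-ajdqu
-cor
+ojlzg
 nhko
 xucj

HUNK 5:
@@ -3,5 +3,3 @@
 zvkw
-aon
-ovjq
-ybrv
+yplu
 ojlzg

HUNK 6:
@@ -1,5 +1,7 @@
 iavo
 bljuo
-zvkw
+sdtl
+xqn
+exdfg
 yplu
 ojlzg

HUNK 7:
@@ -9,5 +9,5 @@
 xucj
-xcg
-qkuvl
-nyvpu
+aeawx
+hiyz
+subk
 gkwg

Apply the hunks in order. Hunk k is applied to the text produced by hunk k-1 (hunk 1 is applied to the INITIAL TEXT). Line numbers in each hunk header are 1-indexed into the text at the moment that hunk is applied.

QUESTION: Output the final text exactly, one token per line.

Hunk 1: at line 1 remove [bem] add [zvkw] -> 12 lines: iavo bljuo zvkw aon dbh saex nhko xucj xcg qkuvl nyvpu gkwg
Hunk 2: at line 4 remove [dbh,saex] add [uzq,qve,cor] -> 13 lines: iavo bljuo zvkw aon uzq qve cor nhko xucj xcg qkuvl nyvpu gkwg
Hunk 3: at line 4 remove [uzq,qve] add [ovjq,ybrv,ajdqu] -> 14 lines: iavo bljuo zvkw aon ovjq ybrv ajdqu cor nhko xucj xcg qkuvl nyvpu gkwg
Hunk 4: at line 5 remove [ajdqu,cor] add [ojlzg] -> 13 lines: iavo bljuo zvkw aon ovjq ybrv ojlzg nhko xucj xcg qkuvl nyvpu gkwg
Hunk 5: at line 3 remove [aon,ovjq,ybrv] add [yplu] -> 11 lines: iavo bljuo zvkw yplu ojlzg nhko xucj xcg qkuvl nyvpu gkwg
Hunk 6: at line 1 remove [zvkw] add [sdtl,xqn,exdfg] -> 13 lines: iavo bljuo sdtl xqn exdfg yplu ojlzg nhko xucj xcg qkuvl nyvpu gkwg
Hunk 7: at line 9 remove [xcg,qkuvl,nyvpu] add [aeawx,hiyz,subk] -> 13 lines: iavo bljuo sdtl xqn exdfg yplu ojlzg nhko xucj aeawx hiyz subk gkwg

Answer: iavo
bljuo
sdtl
xqn
exdfg
yplu
ojlzg
nhko
xucj
aeawx
hiyz
subk
gkwg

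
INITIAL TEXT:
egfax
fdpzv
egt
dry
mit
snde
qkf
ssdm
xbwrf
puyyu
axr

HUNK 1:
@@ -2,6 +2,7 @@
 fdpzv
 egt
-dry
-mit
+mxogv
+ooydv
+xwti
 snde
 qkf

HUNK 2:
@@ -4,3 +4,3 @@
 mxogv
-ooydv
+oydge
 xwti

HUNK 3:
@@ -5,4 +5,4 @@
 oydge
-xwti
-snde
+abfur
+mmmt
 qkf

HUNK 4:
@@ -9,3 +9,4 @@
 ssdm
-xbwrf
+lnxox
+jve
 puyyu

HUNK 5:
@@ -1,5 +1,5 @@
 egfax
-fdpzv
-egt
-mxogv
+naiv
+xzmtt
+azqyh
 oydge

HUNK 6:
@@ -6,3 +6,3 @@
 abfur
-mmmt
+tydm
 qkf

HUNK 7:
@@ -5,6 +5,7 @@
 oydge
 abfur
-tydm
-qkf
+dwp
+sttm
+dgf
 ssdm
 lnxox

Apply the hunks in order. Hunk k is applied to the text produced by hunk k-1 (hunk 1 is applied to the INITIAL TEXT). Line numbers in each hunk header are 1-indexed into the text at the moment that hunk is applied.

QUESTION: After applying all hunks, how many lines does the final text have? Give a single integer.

Answer: 14

Derivation:
Hunk 1: at line 2 remove [dry,mit] add [mxogv,ooydv,xwti] -> 12 lines: egfax fdpzv egt mxogv ooydv xwti snde qkf ssdm xbwrf puyyu axr
Hunk 2: at line 4 remove [ooydv] add [oydge] -> 12 lines: egfax fdpzv egt mxogv oydge xwti snde qkf ssdm xbwrf puyyu axr
Hunk 3: at line 5 remove [xwti,snde] add [abfur,mmmt] -> 12 lines: egfax fdpzv egt mxogv oydge abfur mmmt qkf ssdm xbwrf puyyu axr
Hunk 4: at line 9 remove [xbwrf] add [lnxox,jve] -> 13 lines: egfax fdpzv egt mxogv oydge abfur mmmt qkf ssdm lnxox jve puyyu axr
Hunk 5: at line 1 remove [fdpzv,egt,mxogv] add [naiv,xzmtt,azqyh] -> 13 lines: egfax naiv xzmtt azqyh oydge abfur mmmt qkf ssdm lnxox jve puyyu axr
Hunk 6: at line 6 remove [mmmt] add [tydm] -> 13 lines: egfax naiv xzmtt azqyh oydge abfur tydm qkf ssdm lnxox jve puyyu axr
Hunk 7: at line 5 remove [tydm,qkf] add [dwp,sttm,dgf] -> 14 lines: egfax naiv xzmtt azqyh oydge abfur dwp sttm dgf ssdm lnxox jve puyyu axr
Final line count: 14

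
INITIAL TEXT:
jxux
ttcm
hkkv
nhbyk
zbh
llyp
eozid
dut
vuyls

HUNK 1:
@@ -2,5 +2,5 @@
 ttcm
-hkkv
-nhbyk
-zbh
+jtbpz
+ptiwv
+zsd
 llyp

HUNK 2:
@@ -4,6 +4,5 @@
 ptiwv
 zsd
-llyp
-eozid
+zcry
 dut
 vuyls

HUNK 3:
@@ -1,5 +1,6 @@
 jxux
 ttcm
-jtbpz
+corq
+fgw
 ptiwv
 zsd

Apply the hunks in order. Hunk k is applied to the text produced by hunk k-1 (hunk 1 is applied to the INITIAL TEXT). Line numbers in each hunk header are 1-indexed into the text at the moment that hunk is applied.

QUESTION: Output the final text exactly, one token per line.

Hunk 1: at line 2 remove [hkkv,nhbyk,zbh] add [jtbpz,ptiwv,zsd] -> 9 lines: jxux ttcm jtbpz ptiwv zsd llyp eozid dut vuyls
Hunk 2: at line 4 remove [llyp,eozid] add [zcry] -> 8 lines: jxux ttcm jtbpz ptiwv zsd zcry dut vuyls
Hunk 3: at line 1 remove [jtbpz] add [corq,fgw] -> 9 lines: jxux ttcm corq fgw ptiwv zsd zcry dut vuyls

Answer: jxux
ttcm
corq
fgw
ptiwv
zsd
zcry
dut
vuyls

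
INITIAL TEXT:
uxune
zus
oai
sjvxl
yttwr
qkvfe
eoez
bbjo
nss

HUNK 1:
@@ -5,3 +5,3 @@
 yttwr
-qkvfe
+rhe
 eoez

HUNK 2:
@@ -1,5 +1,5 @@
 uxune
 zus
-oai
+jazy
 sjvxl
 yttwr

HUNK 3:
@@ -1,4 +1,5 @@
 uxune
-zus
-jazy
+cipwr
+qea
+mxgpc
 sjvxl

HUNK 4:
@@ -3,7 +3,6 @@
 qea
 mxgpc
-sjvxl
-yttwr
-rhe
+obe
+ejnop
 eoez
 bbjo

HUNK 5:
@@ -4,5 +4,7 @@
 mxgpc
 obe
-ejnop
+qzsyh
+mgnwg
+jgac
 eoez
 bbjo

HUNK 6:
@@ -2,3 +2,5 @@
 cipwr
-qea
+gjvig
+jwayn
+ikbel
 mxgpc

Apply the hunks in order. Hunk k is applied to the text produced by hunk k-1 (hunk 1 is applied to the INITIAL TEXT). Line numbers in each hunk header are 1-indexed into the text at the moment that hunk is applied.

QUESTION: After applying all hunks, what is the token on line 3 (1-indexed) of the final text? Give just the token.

Hunk 1: at line 5 remove [qkvfe] add [rhe] -> 9 lines: uxune zus oai sjvxl yttwr rhe eoez bbjo nss
Hunk 2: at line 1 remove [oai] add [jazy] -> 9 lines: uxune zus jazy sjvxl yttwr rhe eoez bbjo nss
Hunk 3: at line 1 remove [zus,jazy] add [cipwr,qea,mxgpc] -> 10 lines: uxune cipwr qea mxgpc sjvxl yttwr rhe eoez bbjo nss
Hunk 4: at line 3 remove [sjvxl,yttwr,rhe] add [obe,ejnop] -> 9 lines: uxune cipwr qea mxgpc obe ejnop eoez bbjo nss
Hunk 5: at line 4 remove [ejnop] add [qzsyh,mgnwg,jgac] -> 11 lines: uxune cipwr qea mxgpc obe qzsyh mgnwg jgac eoez bbjo nss
Hunk 6: at line 2 remove [qea] add [gjvig,jwayn,ikbel] -> 13 lines: uxune cipwr gjvig jwayn ikbel mxgpc obe qzsyh mgnwg jgac eoez bbjo nss
Final line 3: gjvig

Answer: gjvig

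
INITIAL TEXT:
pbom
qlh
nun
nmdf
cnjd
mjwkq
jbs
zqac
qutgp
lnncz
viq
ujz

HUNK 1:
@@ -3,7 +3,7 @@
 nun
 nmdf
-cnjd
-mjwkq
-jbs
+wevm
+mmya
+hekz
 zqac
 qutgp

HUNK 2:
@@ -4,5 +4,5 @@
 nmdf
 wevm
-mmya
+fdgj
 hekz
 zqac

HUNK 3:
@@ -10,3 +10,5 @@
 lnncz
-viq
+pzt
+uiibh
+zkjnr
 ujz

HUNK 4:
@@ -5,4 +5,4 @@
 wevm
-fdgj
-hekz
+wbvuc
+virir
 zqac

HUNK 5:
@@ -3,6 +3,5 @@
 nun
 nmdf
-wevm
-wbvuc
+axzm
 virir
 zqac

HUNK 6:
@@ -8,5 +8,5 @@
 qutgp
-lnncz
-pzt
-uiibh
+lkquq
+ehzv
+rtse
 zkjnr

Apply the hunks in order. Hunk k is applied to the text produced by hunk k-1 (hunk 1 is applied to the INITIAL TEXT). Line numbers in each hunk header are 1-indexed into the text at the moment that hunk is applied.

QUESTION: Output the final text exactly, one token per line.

Hunk 1: at line 3 remove [cnjd,mjwkq,jbs] add [wevm,mmya,hekz] -> 12 lines: pbom qlh nun nmdf wevm mmya hekz zqac qutgp lnncz viq ujz
Hunk 2: at line 4 remove [mmya] add [fdgj] -> 12 lines: pbom qlh nun nmdf wevm fdgj hekz zqac qutgp lnncz viq ujz
Hunk 3: at line 10 remove [viq] add [pzt,uiibh,zkjnr] -> 14 lines: pbom qlh nun nmdf wevm fdgj hekz zqac qutgp lnncz pzt uiibh zkjnr ujz
Hunk 4: at line 5 remove [fdgj,hekz] add [wbvuc,virir] -> 14 lines: pbom qlh nun nmdf wevm wbvuc virir zqac qutgp lnncz pzt uiibh zkjnr ujz
Hunk 5: at line 3 remove [wevm,wbvuc] add [axzm] -> 13 lines: pbom qlh nun nmdf axzm virir zqac qutgp lnncz pzt uiibh zkjnr ujz
Hunk 6: at line 8 remove [lnncz,pzt,uiibh] add [lkquq,ehzv,rtse] -> 13 lines: pbom qlh nun nmdf axzm virir zqac qutgp lkquq ehzv rtse zkjnr ujz

Answer: pbom
qlh
nun
nmdf
axzm
virir
zqac
qutgp
lkquq
ehzv
rtse
zkjnr
ujz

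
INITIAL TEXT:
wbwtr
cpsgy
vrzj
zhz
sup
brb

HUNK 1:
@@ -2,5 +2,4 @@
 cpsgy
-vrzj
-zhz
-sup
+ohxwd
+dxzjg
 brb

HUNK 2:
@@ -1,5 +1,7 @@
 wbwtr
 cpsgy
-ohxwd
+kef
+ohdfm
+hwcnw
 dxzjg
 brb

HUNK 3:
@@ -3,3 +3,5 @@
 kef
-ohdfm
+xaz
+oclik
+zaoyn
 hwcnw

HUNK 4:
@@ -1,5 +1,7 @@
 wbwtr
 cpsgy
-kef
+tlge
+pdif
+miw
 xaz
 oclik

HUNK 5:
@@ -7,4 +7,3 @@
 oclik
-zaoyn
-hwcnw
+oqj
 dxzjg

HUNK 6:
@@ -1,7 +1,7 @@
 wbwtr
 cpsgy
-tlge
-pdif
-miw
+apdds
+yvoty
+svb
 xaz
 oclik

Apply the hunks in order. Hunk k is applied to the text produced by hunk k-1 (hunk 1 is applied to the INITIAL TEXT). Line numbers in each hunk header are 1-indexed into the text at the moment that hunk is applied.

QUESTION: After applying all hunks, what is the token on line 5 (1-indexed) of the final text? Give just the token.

Hunk 1: at line 2 remove [vrzj,zhz,sup] add [ohxwd,dxzjg] -> 5 lines: wbwtr cpsgy ohxwd dxzjg brb
Hunk 2: at line 1 remove [ohxwd] add [kef,ohdfm,hwcnw] -> 7 lines: wbwtr cpsgy kef ohdfm hwcnw dxzjg brb
Hunk 3: at line 3 remove [ohdfm] add [xaz,oclik,zaoyn] -> 9 lines: wbwtr cpsgy kef xaz oclik zaoyn hwcnw dxzjg brb
Hunk 4: at line 1 remove [kef] add [tlge,pdif,miw] -> 11 lines: wbwtr cpsgy tlge pdif miw xaz oclik zaoyn hwcnw dxzjg brb
Hunk 5: at line 7 remove [zaoyn,hwcnw] add [oqj] -> 10 lines: wbwtr cpsgy tlge pdif miw xaz oclik oqj dxzjg brb
Hunk 6: at line 1 remove [tlge,pdif,miw] add [apdds,yvoty,svb] -> 10 lines: wbwtr cpsgy apdds yvoty svb xaz oclik oqj dxzjg brb
Final line 5: svb

Answer: svb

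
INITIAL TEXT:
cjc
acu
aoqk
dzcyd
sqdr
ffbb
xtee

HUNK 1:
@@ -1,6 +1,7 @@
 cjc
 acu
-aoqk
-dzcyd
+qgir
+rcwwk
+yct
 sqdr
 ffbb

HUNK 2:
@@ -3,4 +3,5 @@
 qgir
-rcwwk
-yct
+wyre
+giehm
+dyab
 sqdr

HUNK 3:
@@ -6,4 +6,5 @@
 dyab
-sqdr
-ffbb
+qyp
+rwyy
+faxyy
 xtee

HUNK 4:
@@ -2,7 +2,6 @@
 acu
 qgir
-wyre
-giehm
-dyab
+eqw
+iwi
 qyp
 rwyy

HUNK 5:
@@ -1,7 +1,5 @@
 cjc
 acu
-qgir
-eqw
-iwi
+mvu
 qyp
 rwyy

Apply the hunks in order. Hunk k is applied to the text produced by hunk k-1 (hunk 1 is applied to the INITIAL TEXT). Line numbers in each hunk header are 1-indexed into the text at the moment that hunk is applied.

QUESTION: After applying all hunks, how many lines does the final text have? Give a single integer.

Hunk 1: at line 1 remove [aoqk,dzcyd] add [qgir,rcwwk,yct] -> 8 lines: cjc acu qgir rcwwk yct sqdr ffbb xtee
Hunk 2: at line 3 remove [rcwwk,yct] add [wyre,giehm,dyab] -> 9 lines: cjc acu qgir wyre giehm dyab sqdr ffbb xtee
Hunk 3: at line 6 remove [sqdr,ffbb] add [qyp,rwyy,faxyy] -> 10 lines: cjc acu qgir wyre giehm dyab qyp rwyy faxyy xtee
Hunk 4: at line 2 remove [wyre,giehm,dyab] add [eqw,iwi] -> 9 lines: cjc acu qgir eqw iwi qyp rwyy faxyy xtee
Hunk 5: at line 1 remove [qgir,eqw,iwi] add [mvu] -> 7 lines: cjc acu mvu qyp rwyy faxyy xtee
Final line count: 7

Answer: 7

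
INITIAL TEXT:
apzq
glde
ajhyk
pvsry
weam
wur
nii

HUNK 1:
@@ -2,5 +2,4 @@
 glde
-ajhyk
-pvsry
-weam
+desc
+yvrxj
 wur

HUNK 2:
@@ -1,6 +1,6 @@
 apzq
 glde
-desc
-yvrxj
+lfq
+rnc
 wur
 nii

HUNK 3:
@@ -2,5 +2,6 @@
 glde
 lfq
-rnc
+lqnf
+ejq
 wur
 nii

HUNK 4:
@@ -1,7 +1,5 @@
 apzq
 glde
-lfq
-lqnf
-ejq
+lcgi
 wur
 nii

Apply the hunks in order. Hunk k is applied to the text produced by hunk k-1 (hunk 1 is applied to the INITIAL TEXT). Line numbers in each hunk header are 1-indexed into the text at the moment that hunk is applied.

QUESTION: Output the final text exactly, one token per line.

Answer: apzq
glde
lcgi
wur
nii

Derivation:
Hunk 1: at line 2 remove [ajhyk,pvsry,weam] add [desc,yvrxj] -> 6 lines: apzq glde desc yvrxj wur nii
Hunk 2: at line 1 remove [desc,yvrxj] add [lfq,rnc] -> 6 lines: apzq glde lfq rnc wur nii
Hunk 3: at line 2 remove [rnc] add [lqnf,ejq] -> 7 lines: apzq glde lfq lqnf ejq wur nii
Hunk 4: at line 1 remove [lfq,lqnf,ejq] add [lcgi] -> 5 lines: apzq glde lcgi wur nii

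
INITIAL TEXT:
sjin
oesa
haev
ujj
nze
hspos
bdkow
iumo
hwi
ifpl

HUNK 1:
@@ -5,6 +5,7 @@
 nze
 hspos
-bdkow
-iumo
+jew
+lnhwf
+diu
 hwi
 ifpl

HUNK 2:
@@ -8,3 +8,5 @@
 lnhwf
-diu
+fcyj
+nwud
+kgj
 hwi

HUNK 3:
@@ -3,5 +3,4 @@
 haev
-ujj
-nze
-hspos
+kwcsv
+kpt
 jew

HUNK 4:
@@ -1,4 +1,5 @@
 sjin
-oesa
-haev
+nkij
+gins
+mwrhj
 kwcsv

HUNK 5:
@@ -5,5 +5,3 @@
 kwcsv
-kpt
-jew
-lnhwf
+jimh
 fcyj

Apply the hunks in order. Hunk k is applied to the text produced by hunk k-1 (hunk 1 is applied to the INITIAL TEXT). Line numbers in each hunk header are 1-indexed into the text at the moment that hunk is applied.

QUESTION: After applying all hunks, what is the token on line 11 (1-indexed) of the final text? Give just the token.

Hunk 1: at line 5 remove [bdkow,iumo] add [jew,lnhwf,diu] -> 11 lines: sjin oesa haev ujj nze hspos jew lnhwf diu hwi ifpl
Hunk 2: at line 8 remove [diu] add [fcyj,nwud,kgj] -> 13 lines: sjin oesa haev ujj nze hspos jew lnhwf fcyj nwud kgj hwi ifpl
Hunk 3: at line 3 remove [ujj,nze,hspos] add [kwcsv,kpt] -> 12 lines: sjin oesa haev kwcsv kpt jew lnhwf fcyj nwud kgj hwi ifpl
Hunk 4: at line 1 remove [oesa,haev] add [nkij,gins,mwrhj] -> 13 lines: sjin nkij gins mwrhj kwcsv kpt jew lnhwf fcyj nwud kgj hwi ifpl
Hunk 5: at line 5 remove [kpt,jew,lnhwf] add [jimh] -> 11 lines: sjin nkij gins mwrhj kwcsv jimh fcyj nwud kgj hwi ifpl
Final line 11: ifpl

Answer: ifpl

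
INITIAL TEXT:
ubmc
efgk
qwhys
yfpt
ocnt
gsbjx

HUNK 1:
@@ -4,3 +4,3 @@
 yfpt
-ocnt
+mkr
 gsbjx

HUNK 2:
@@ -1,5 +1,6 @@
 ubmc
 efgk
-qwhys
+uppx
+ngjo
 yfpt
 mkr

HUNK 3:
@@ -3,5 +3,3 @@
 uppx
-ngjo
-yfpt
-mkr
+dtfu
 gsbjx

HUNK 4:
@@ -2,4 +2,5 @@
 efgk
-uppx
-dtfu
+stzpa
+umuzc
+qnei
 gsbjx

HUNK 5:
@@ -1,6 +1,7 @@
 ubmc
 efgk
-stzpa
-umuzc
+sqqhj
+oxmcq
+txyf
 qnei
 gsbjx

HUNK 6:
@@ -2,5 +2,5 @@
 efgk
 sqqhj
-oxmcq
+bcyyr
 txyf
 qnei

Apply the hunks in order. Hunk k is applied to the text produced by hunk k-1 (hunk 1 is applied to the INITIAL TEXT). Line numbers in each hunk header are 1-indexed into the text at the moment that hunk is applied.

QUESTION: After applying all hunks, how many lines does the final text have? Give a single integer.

Hunk 1: at line 4 remove [ocnt] add [mkr] -> 6 lines: ubmc efgk qwhys yfpt mkr gsbjx
Hunk 2: at line 1 remove [qwhys] add [uppx,ngjo] -> 7 lines: ubmc efgk uppx ngjo yfpt mkr gsbjx
Hunk 3: at line 3 remove [ngjo,yfpt,mkr] add [dtfu] -> 5 lines: ubmc efgk uppx dtfu gsbjx
Hunk 4: at line 2 remove [uppx,dtfu] add [stzpa,umuzc,qnei] -> 6 lines: ubmc efgk stzpa umuzc qnei gsbjx
Hunk 5: at line 1 remove [stzpa,umuzc] add [sqqhj,oxmcq,txyf] -> 7 lines: ubmc efgk sqqhj oxmcq txyf qnei gsbjx
Hunk 6: at line 2 remove [oxmcq] add [bcyyr] -> 7 lines: ubmc efgk sqqhj bcyyr txyf qnei gsbjx
Final line count: 7

Answer: 7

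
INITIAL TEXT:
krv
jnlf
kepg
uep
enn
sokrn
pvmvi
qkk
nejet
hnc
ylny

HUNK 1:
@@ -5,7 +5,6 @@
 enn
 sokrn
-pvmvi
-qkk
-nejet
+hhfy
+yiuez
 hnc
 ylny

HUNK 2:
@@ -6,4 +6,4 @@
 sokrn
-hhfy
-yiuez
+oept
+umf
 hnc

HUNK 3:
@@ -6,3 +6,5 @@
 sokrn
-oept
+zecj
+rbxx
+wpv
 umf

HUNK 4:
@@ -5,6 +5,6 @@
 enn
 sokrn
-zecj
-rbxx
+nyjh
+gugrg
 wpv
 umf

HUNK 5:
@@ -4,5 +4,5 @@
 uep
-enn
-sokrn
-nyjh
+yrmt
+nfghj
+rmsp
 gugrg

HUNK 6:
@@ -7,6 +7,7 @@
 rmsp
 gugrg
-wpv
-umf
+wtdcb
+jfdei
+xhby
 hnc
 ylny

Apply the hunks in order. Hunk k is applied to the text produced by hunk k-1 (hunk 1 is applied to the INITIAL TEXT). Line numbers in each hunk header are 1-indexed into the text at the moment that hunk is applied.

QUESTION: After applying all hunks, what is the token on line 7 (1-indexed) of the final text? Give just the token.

Hunk 1: at line 5 remove [pvmvi,qkk,nejet] add [hhfy,yiuez] -> 10 lines: krv jnlf kepg uep enn sokrn hhfy yiuez hnc ylny
Hunk 2: at line 6 remove [hhfy,yiuez] add [oept,umf] -> 10 lines: krv jnlf kepg uep enn sokrn oept umf hnc ylny
Hunk 3: at line 6 remove [oept] add [zecj,rbxx,wpv] -> 12 lines: krv jnlf kepg uep enn sokrn zecj rbxx wpv umf hnc ylny
Hunk 4: at line 5 remove [zecj,rbxx] add [nyjh,gugrg] -> 12 lines: krv jnlf kepg uep enn sokrn nyjh gugrg wpv umf hnc ylny
Hunk 5: at line 4 remove [enn,sokrn,nyjh] add [yrmt,nfghj,rmsp] -> 12 lines: krv jnlf kepg uep yrmt nfghj rmsp gugrg wpv umf hnc ylny
Hunk 6: at line 7 remove [wpv,umf] add [wtdcb,jfdei,xhby] -> 13 lines: krv jnlf kepg uep yrmt nfghj rmsp gugrg wtdcb jfdei xhby hnc ylny
Final line 7: rmsp

Answer: rmsp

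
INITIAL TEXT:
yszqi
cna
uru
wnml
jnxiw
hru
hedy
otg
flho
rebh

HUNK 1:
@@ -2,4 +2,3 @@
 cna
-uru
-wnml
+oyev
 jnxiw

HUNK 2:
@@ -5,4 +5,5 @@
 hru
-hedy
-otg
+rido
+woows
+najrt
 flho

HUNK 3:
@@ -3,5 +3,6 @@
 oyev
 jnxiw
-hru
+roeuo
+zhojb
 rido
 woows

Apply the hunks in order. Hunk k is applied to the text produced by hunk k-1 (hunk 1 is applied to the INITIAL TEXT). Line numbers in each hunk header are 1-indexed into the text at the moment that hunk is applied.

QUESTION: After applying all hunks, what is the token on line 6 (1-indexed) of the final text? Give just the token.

Hunk 1: at line 2 remove [uru,wnml] add [oyev] -> 9 lines: yszqi cna oyev jnxiw hru hedy otg flho rebh
Hunk 2: at line 5 remove [hedy,otg] add [rido,woows,najrt] -> 10 lines: yszqi cna oyev jnxiw hru rido woows najrt flho rebh
Hunk 3: at line 3 remove [hru] add [roeuo,zhojb] -> 11 lines: yszqi cna oyev jnxiw roeuo zhojb rido woows najrt flho rebh
Final line 6: zhojb

Answer: zhojb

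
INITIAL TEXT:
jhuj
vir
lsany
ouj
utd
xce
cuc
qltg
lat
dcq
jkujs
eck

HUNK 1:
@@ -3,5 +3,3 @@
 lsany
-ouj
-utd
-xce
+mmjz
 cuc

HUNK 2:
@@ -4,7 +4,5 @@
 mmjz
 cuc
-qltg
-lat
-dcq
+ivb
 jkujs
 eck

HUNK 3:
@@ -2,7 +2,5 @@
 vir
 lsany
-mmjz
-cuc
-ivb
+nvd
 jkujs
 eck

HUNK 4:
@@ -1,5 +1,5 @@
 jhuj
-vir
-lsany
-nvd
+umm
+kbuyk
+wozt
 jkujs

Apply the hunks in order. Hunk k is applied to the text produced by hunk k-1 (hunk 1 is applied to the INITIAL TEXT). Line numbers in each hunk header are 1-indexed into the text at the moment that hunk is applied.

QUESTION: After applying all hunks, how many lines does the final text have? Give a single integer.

Hunk 1: at line 3 remove [ouj,utd,xce] add [mmjz] -> 10 lines: jhuj vir lsany mmjz cuc qltg lat dcq jkujs eck
Hunk 2: at line 4 remove [qltg,lat,dcq] add [ivb] -> 8 lines: jhuj vir lsany mmjz cuc ivb jkujs eck
Hunk 3: at line 2 remove [mmjz,cuc,ivb] add [nvd] -> 6 lines: jhuj vir lsany nvd jkujs eck
Hunk 4: at line 1 remove [vir,lsany,nvd] add [umm,kbuyk,wozt] -> 6 lines: jhuj umm kbuyk wozt jkujs eck
Final line count: 6

Answer: 6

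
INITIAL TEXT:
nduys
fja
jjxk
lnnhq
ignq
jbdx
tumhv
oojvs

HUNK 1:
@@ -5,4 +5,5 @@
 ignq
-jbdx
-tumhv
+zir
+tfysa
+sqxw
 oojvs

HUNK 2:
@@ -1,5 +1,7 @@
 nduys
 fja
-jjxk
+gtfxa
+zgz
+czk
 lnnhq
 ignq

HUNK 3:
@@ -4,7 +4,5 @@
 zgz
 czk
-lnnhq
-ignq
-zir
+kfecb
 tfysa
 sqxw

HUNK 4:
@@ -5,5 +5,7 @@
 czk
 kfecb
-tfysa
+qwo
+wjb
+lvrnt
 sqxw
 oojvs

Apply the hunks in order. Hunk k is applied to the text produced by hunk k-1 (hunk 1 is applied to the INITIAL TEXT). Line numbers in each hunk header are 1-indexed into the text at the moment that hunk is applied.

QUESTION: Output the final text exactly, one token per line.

Answer: nduys
fja
gtfxa
zgz
czk
kfecb
qwo
wjb
lvrnt
sqxw
oojvs

Derivation:
Hunk 1: at line 5 remove [jbdx,tumhv] add [zir,tfysa,sqxw] -> 9 lines: nduys fja jjxk lnnhq ignq zir tfysa sqxw oojvs
Hunk 2: at line 1 remove [jjxk] add [gtfxa,zgz,czk] -> 11 lines: nduys fja gtfxa zgz czk lnnhq ignq zir tfysa sqxw oojvs
Hunk 3: at line 4 remove [lnnhq,ignq,zir] add [kfecb] -> 9 lines: nduys fja gtfxa zgz czk kfecb tfysa sqxw oojvs
Hunk 4: at line 5 remove [tfysa] add [qwo,wjb,lvrnt] -> 11 lines: nduys fja gtfxa zgz czk kfecb qwo wjb lvrnt sqxw oojvs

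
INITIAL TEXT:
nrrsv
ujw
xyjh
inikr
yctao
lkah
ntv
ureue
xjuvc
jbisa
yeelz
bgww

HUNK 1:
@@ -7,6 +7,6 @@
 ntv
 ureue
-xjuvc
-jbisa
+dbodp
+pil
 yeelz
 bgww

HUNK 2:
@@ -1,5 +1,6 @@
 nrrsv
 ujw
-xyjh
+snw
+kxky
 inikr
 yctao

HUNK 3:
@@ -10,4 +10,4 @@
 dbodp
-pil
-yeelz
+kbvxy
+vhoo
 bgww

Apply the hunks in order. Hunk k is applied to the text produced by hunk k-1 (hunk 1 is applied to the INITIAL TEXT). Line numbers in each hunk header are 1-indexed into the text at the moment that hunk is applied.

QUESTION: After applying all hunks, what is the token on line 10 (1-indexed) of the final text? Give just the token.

Answer: dbodp

Derivation:
Hunk 1: at line 7 remove [xjuvc,jbisa] add [dbodp,pil] -> 12 lines: nrrsv ujw xyjh inikr yctao lkah ntv ureue dbodp pil yeelz bgww
Hunk 2: at line 1 remove [xyjh] add [snw,kxky] -> 13 lines: nrrsv ujw snw kxky inikr yctao lkah ntv ureue dbodp pil yeelz bgww
Hunk 3: at line 10 remove [pil,yeelz] add [kbvxy,vhoo] -> 13 lines: nrrsv ujw snw kxky inikr yctao lkah ntv ureue dbodp kbvxy vhoo bgww
Final line 10: dbodp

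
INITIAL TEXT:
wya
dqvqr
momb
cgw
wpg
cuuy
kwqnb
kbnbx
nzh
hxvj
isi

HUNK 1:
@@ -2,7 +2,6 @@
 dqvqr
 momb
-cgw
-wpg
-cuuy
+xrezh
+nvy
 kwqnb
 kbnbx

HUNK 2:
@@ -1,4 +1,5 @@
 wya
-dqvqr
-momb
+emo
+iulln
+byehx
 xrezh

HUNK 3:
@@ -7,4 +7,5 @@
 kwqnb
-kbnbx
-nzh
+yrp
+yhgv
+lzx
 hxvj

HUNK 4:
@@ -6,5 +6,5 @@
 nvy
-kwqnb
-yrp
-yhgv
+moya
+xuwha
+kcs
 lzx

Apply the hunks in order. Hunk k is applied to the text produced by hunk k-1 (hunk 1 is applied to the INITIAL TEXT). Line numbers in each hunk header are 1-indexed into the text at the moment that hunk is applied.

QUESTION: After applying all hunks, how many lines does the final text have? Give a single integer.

Answer: 12

Derivation:
Hunk 1: at line 2 remove [cgw,wpg,cuuy] add [xrezh,nvy] -> 10 lines: wya dqvqr momb xrezh nvy kwqnb kbnbx nzh hxvj isi
Hunk 2: at line 1 remove [dqvqr,momb] add [emo,iulln,byehx] -> 11 lines: wya emo iulln byehx xrezh nvy kwqnb kbnbx nzh hxvj isi
Hunk 3: at line 7 remove [kbnbx,nzh] add [yrp,yhgv,lzx] -> 12 lines: wya emo iulln byehx xrezh nvy kwqnb yrp yhgv lzx hxvj isi
Hunk 4: at line 6 remove [kwqnb,yrp,yhgv] add [moya,xuwha,kcs] -> 12 lines: wya emo iulln byehx xrezh nvy moya xuwha kcs lzx hxvj isi
Final line count: 12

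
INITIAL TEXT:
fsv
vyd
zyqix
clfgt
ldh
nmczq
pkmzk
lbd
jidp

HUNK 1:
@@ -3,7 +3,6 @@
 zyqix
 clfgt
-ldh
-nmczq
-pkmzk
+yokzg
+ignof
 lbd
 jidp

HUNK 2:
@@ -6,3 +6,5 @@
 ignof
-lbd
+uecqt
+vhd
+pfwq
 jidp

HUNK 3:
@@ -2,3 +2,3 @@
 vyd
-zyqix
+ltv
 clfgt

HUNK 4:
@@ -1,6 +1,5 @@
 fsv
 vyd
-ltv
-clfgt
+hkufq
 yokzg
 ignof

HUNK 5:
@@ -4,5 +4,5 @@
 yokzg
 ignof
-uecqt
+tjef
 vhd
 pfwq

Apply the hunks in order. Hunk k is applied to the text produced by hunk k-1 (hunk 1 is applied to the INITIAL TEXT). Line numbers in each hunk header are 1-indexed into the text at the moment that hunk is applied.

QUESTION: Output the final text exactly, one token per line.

Answer: fsv
vyd
hkufq
yokzg
ignof
tjef
vhd
pfwq
jidp

Derivation:
Hunk 1: at line 3 remove [ldh,nmczq,pkmzk] add [yokzg,ignof] -> 8 lines: fsv vyd zyqix clfgt yokzg ignof lbd jidp
Hunk 2: at line 6 remove [lbd] add [uecqt,vhd,pfwq] -> 10 lines: fsv vyd zyqix clfgt yokzg ignof uecqt vhd pfwq jidp
Hunk 3: at line 2 remove [zyqix] add [ltv] -> 10 lines: fsv vyd ltv clfgt yokzg ignof uecqt vhd pfwq jidp
Hunk 4: at line 1 remove [ltv,clfgt] add [hkufq] -> 9 lines: fsv vyd hkufq yokzg ignof uecqt vhd pfwq jidp
Hunk 5: at line 4 remove [uecqt] add [tjef] -> 9 lines: fsv vyd hkufq yokzg ignof tjef vhd pfwq jidp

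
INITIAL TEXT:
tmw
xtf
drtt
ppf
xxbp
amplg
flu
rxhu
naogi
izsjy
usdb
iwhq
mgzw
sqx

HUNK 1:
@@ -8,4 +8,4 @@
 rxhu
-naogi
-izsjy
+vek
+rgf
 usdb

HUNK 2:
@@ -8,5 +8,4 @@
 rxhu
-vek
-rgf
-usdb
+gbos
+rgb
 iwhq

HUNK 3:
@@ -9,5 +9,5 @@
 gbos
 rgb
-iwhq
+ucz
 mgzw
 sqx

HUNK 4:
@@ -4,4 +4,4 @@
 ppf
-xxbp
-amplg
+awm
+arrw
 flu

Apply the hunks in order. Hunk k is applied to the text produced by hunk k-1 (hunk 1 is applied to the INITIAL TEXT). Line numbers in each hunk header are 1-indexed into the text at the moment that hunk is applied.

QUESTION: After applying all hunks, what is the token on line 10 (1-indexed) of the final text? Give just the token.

Hunk 1: at line 8 remove [naogi,izsjy] add [vek,rgf] -> 14 lines: tmw xtf drtt ppf xxbp amplg flu rxhu vek rgf usdb iwhq mgzw sqx
Hunk 2: at line 8 remove [vek,rgf,usdb] add [gbos,rgb] -> 13 lines: tmw xtf drtt ppf xxbp amplg flu rxhu gbos rgb iwhq mgzw sqx
Hunk 3: at line 9 remove [iwhq] add [ucz] -> 13 lines: tmw xtf drtt ppf xxbp amplg flu rxhu gbos rgb ucz mgzw sqx
Hunk 4: at line 4 remove [xxbp,amplg] add [awm,arrw] -> 13 lines: tmw xtf drtt ppf awm arrw flu rxhu gbos rgb ucz mgzw sqx
Final line 10: rgb

Answer: rgb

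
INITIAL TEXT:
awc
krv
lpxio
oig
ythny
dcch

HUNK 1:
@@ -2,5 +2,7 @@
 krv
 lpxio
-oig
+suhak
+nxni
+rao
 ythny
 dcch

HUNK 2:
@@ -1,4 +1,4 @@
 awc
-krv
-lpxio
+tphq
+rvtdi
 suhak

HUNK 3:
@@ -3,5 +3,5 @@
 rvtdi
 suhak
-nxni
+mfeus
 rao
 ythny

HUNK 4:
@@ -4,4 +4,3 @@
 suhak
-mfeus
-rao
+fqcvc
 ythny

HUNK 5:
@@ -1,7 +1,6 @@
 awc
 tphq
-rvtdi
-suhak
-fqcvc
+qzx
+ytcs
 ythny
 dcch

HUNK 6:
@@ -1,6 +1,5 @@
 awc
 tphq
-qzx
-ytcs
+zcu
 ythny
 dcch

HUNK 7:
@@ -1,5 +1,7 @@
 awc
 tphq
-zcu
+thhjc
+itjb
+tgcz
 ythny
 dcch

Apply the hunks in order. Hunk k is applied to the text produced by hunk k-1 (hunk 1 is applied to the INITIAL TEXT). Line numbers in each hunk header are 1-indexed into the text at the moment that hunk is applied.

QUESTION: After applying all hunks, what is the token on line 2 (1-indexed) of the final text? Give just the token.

Hunk 1: at line 2 remove [oig] add [suhak,nxni,rao] -> 8 lines: awc krv lpxio suhak nxni rao ythny dcch
Hunk 2: at line 1 remove [krv,lpxio] add [tphq,rvtdi] -> 8 lines: awc tphq rvtdi suhak nxni rao ythny dcch
Hunk 3: at line 3 remove [nxni] add [mfeus] -> 8 lines: awc tphq rvtdi suhak mfeus rao ythny dcch
Hunk 4: at line 4 remove [mfeus,rao] add [fqcvc] -> 7 lines: awc tphq rvtdi suhak fqcvc ythny dcch
Hunk 5: at line 1 remove [rvtdi,suhak,fqcvc] add [qzx,ytcs] -> 6 lines: awc tphq qzx ytcs ythny dcch
Hunk 6: at line 1 remove [qzx,ytcs] add [zcu] -> 5 lines: awc tphq zcu ythny dcch
Hunk 7: at line 1 remove [zcu] add [thhjc,itjb,tgcz] -> 7 lines: awc tphq thhjc itjb tgcz ythny dcch
Final line 2: tphq

Answer: tphq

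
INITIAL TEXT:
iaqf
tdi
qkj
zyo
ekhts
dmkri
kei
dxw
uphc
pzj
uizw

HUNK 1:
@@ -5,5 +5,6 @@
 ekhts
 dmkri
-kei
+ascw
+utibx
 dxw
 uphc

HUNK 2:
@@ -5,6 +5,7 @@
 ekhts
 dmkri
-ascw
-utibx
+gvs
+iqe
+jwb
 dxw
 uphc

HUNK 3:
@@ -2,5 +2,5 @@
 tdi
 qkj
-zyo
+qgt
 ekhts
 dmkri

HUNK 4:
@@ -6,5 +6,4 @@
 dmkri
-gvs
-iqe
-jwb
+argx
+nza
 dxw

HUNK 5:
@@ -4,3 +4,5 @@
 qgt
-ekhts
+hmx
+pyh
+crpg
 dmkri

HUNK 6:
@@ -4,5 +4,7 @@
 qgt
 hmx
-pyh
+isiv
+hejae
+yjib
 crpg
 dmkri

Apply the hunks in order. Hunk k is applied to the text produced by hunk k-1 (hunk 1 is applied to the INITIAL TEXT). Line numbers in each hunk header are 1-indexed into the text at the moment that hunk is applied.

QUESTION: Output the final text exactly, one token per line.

Answer: iaqf
tdi
qkj
qgt
hmx
isiv
hejae
yjib
crpg
dmkri
argx
nza
dxw
uphc
pzj
uizw

Derivation:
Hunk 1: at line 5 remove [kei] add [ascw,utibx] -> 12 lines: iaqf tdi qkj zyo ekhts dmkri ascw utibx dxw uphc pzj uizw
Hunk 2: at line 5 remove [ascw,utibx] add [gvs,iqe,jwb] -> 13 lines: iaqf tdi qkj zyo ekhts dmkri gvs iqe jwb dxw uphc pzj uizw
Hunk 3: at line 2 remove [zyo] add [qgt] -> 13 lines: iaqf tdi qkj qgt ekhts dmkri gvs iqe jwb dxw uphc pzj uizw
Hunk 4: at line 6 remove [gvs,iqe,jwb] add [argx,nza] -> 12 lines: iaqf tdi qkj qgt ekhts dmkri argx nza dxw uphc pzj uizw
Hunk 5: at line 4 remove [ekhts] add [hmx,pyh,crpg] -> 14 lines: iaqf tdi qkj qgt hmx pyh crpg dmkri argx nza dxw uphc pzj uizw
Hunk 6: at line 4 remove [pyh] add [isiv,hejae,yjib] -> 16 lines: iaqf tdi qkj qgt hmx isiv hejae yjib crpg dmkri argx nza dxw uphc pzj uizw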